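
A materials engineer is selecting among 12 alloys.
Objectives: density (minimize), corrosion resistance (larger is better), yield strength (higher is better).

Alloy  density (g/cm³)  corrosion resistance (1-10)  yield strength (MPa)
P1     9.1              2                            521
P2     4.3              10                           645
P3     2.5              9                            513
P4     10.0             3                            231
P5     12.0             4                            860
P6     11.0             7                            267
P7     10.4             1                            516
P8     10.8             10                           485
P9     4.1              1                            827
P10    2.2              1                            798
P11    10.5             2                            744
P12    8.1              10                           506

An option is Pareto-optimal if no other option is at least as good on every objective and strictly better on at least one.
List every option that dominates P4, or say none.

P2, P3, P12

P2: density 4.3≤10.0, corrosion resistance 10≥3, yield strength 645≥231 — dominates P4.
P3: density 2.5≤10.0, corrosion resistance 9≥3, yield strength 513≥231 — dominates P4.
P12: density 8.1≤10.0, corrosion resistance 10≥3, yield strength 506≥231 — dominates P4.
Others (P1, P5, P6, P7, P8, P9, P10, P11) are each worse than P4 on at least one objective.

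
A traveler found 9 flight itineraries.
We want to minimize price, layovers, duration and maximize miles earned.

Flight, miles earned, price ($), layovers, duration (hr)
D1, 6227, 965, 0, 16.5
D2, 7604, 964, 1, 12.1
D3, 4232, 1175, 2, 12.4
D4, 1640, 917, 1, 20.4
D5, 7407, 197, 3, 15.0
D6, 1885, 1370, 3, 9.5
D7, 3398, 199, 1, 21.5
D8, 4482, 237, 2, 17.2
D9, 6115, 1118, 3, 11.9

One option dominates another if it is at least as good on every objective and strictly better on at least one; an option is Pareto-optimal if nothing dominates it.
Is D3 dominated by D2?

D2 vs D3: miles earned 7604≥4232, price 964≤1175, layovers 1≤2, duration 12.1≤12.4 — D2 is at least as good on every objective with at least one strict improvement.

Yes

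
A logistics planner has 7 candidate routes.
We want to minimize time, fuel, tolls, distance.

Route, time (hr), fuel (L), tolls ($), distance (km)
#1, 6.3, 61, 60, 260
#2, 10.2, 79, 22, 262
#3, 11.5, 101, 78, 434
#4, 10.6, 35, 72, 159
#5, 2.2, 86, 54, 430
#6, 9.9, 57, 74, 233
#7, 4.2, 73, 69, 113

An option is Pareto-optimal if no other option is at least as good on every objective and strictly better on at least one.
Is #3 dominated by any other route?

#1 vs #3: time 6.3≤11.5, fuel 61≤101, tolls 60≤78, distance 260≤434 — #1 is at least as good on every objective and strictly better on at least one, so #1 dominates #3.

Yes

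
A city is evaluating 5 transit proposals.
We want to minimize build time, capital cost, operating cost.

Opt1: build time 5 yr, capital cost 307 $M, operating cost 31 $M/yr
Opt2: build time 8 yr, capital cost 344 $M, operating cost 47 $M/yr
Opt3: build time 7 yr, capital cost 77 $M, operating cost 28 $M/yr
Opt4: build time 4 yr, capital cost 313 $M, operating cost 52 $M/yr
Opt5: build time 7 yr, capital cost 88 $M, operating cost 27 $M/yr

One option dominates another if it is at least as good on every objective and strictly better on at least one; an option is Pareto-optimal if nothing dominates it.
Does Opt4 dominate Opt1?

No

Opt4 vs Opt1: Opt4 is worse on capital cost (313 vs 307), so it does not dominate Opt1.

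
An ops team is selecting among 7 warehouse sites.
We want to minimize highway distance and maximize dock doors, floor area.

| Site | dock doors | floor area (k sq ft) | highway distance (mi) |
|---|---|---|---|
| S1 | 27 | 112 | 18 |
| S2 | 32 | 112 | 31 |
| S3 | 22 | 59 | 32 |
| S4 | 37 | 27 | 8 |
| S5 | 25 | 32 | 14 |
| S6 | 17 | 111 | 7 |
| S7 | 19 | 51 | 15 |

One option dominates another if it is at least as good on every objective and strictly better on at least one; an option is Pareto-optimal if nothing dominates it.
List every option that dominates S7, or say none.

none

S1: worse on highway distance (18 vs 15).
S2: worse on highway distance (31 vs 15).
S3: worse on highway distance (32 vs 15).
S4: worse on floor area (27 vs 51).
S5: worse on floor area (32 vs 51).
S6: worse on dock doors (17 vs 19).
No option dominates S7.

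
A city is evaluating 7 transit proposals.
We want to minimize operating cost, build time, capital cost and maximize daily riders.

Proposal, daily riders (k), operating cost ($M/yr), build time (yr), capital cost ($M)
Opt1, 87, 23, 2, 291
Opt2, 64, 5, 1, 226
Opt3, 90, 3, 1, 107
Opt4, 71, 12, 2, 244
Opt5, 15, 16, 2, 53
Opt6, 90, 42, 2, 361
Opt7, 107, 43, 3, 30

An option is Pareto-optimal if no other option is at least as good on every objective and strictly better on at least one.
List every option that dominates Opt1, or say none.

Opt3: daily riders 90≥87, operating cost 3≤23, build time 1≤2, capital cost 107≤291 — dominates Opt1.
Others (Opt2, Opt4, Opt5, Opt6, Opt7) are each worse than Opt1 on at least one objective.

Opt3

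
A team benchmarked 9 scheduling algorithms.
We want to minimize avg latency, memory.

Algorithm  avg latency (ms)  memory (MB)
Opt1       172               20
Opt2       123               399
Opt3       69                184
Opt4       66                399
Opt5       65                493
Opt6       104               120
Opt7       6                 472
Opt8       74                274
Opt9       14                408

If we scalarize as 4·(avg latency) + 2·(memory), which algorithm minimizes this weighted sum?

Opt3

Opt1: 4·172 + 2·20 = 728
Opt2: 4·123 + 2·399 = 1290
Opt3: 4·69 + 2·184 = 644
Opt4: 4·66 + 2·399 = 1062
Opt5: 4·65 + 2·493 = 1246
Opt6: 4·104 + 2·120 = 656
Opt7: 4·6 + 2·472 = 968
Opt8: 4·74 + 2·274 = 844
Opt9: 4·14 + 2·408 = 872
Lowest: Opt3 at 644.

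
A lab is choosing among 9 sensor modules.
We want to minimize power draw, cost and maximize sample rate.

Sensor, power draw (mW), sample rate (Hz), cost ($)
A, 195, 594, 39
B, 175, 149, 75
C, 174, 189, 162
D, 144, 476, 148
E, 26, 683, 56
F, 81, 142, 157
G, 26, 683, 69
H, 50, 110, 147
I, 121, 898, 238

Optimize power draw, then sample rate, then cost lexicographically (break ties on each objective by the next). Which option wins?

First minimize power draw: best is 26, kept {E, G}.
Then maximize sample rate: best is 683, kept {E, G}.
Then minimize cost: best is 56, kept {E}.

E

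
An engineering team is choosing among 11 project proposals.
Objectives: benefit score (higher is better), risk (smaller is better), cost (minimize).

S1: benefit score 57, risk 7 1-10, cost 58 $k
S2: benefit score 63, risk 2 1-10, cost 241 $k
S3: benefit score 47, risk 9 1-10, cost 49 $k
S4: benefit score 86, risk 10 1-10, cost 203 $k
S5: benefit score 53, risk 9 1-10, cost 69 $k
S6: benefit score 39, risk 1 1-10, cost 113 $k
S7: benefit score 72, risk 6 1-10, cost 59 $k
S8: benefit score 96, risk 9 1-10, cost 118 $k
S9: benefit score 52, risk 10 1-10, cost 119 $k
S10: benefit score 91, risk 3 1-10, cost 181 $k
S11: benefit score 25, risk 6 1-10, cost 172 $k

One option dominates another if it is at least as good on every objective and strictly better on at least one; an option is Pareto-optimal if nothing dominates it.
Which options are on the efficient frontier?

S1, S2, S3, S6, S7, S8, S10

S1: not dominated.
S2: not dominated.
S3: not dominated (best cost).
S4: dominated by S8 (benefit score 96≥86, risk 9≤10, cost 118≤203).
S5: dominated by S1 (benefit score 57≥53, risk 7≤9, cost 58≤69).
S6: not dominated (best risk).
S7: not dominated.
S8: not dominated (best benefit score).
S9: dominated by S1 (benefit score 57≥52, risk 7≤10, cost 58≤119).
S10: not dominated.
S11: dominated by S6 (benefit score 39≥25, risk 1≤6, cost 113≤172).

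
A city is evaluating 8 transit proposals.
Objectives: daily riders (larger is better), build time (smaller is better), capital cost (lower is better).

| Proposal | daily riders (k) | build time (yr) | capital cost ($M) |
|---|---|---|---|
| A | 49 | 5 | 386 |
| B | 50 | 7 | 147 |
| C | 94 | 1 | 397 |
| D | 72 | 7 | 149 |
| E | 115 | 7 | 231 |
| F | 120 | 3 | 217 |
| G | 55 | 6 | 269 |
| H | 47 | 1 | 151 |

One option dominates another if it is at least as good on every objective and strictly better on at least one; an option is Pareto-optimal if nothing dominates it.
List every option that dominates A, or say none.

F

F: daily riders 120≥49, build time 3≤5, capital cost 217≤386 — dominates A.
Others (B, C, D, E, G, H) are each worse than A on at least one objective.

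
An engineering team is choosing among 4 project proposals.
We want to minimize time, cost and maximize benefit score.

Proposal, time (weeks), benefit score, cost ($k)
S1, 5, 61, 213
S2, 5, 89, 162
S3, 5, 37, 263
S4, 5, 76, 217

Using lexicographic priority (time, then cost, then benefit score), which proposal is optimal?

S2

First minimize time: best is 5, kept {S1, S2, S3, S4}.
Then minimize cost: best is 162, kept {S2}.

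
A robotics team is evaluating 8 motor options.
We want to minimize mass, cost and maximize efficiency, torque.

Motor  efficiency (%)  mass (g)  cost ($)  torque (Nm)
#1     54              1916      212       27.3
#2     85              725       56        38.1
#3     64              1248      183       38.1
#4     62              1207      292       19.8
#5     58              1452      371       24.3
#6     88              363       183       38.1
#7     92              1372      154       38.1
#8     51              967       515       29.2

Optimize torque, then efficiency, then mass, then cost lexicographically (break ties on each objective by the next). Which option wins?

First maximize torque: best is 38.1, kept {#2, #3, #6, #7}.
Then maximize efficiency: best is 92, kept {#7}.

#7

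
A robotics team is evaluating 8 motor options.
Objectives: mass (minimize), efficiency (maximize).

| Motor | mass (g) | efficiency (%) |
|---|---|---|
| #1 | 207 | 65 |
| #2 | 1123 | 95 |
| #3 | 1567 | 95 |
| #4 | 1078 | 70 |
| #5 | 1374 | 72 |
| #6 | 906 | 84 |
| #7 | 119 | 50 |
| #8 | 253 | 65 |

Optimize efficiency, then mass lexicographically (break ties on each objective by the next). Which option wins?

First maximize efficiency: best is 95, kept {#2, #3}.
Then minimize mass: best is 1123, kept {#2}.

#2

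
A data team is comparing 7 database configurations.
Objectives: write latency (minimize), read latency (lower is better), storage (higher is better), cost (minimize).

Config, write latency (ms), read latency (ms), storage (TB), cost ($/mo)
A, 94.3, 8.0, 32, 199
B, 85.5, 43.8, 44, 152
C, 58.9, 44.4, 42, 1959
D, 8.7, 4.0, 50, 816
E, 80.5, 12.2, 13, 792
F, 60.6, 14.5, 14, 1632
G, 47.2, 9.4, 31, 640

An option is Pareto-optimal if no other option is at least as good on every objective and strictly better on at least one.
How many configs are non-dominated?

A: not dominated.
B: not dominated (best cost).
C: dominated by D (write latency 8.7≤58.9, read latency 4.0≤44.4, storage 50≥42, cost 816≤1959).
D: not dominated (best write latency).
E: dominated by G (write latency 47.2≤80.5, read latency 9.4≤12.2, storage 31≥13, cost 640≤792).
F: dominated by D (write latency 8.7≤60.6, read latency 4.0≤14.5, storage 50≥14, cost 816≤1632).
G: not dominated.
Pareto-optimal: A, B, D, G → 4.

4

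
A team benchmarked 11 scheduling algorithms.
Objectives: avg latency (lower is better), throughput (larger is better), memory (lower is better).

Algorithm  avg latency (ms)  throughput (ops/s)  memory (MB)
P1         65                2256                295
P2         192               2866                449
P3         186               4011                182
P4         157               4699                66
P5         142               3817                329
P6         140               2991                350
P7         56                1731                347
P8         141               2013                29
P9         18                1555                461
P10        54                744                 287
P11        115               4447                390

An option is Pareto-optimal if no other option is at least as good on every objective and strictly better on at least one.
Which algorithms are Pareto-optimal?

P1, P4, P5, P6, P7, P8, P9, P10, P11

P1: not dominated.
P2: dominated by P3 (avg latency 186≤192, throughput 4011≥2866, memory 182≤449).
P3: dominated by P4 (avg latency 157≤186, throughput 4699≥4011, memory 66≤182).
P4: not dominated (best throughput).
P5: not dominated.
P6: not dominated.
P7: not dominated.
P8: not dominated (best memory).
P9: not dominated (best avg latency).
P10: not dominated.
P11: not dominated.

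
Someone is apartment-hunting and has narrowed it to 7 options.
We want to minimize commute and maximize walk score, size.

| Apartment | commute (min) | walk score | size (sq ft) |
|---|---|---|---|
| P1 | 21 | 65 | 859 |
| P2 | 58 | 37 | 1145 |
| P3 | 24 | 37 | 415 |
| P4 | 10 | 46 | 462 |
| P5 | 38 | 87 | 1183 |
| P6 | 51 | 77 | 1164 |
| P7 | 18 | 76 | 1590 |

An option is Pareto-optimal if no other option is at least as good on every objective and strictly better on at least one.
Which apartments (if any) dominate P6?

P5: commute 38≤51, walk score 87≥77, size 1183≥1164 — dominates P6.
Others (P1, P2, P3, P4, P7) are each worse than P6 on at least one objective.

P5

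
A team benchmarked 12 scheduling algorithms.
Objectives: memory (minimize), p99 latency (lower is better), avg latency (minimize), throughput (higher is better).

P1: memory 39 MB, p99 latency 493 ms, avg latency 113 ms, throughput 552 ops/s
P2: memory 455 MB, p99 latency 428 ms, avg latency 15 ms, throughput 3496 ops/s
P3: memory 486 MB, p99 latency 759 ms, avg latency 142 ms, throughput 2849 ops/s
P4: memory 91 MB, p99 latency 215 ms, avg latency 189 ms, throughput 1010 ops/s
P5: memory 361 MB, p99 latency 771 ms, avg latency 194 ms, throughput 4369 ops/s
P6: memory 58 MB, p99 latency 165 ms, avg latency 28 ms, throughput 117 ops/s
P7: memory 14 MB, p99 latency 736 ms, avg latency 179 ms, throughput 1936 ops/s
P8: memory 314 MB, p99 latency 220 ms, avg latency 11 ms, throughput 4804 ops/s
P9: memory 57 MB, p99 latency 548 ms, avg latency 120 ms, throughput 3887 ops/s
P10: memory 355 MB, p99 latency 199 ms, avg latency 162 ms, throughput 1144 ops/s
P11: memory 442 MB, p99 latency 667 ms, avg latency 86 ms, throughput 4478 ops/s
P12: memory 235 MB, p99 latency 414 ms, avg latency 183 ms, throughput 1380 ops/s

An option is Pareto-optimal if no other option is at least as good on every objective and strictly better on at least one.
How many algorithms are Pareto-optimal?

P1: not dominated.
P2: dominated by P8 (memory 314≤455, p99 latency 220≤428, avg latency 11≤15, throughput 4804≥3496).
P3: dominated by P2 (memory 455≤486, p99 latency 428≤759, avg latency 15≤142, throughput 3496≥2849).
P4: not dominated.
P5: dominated by P8 (memory 314≤361, p99 latency 220≤771, avg latency 11≤194, throughput 4804≥4369).
P6: not dominated (best p99 latency).
P7: not dominated (best memory).
P8: not dominated (best avg latency).
P9: not dominated.
P10: not dominated.
P11: dominated by P8 (memory 314≤442, p99 latency 220≤667, avg latency 11≤86, throughput 4804≥4478).
P12: not dominated.
Pareto-optimal: P1, P4, P6, P7, P8, P9, P10, P12 → 8.

8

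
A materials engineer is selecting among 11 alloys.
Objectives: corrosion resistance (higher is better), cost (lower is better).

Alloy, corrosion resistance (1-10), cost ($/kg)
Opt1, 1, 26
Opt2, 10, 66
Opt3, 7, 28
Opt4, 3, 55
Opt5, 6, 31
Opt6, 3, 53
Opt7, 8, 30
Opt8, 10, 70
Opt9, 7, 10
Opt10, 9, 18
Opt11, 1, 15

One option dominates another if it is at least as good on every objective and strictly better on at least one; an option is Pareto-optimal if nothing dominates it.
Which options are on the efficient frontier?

Opt1: dominated by Opt9 (corrosion resistance 7≥1, cost 10≤26).
Opt2: not dominated.
Opt3: dominated by Opt9 (corrosion resistance 7≥7, cost 10≤28).
Opt4: dominated by Opt3 (corrosion resistance 7≥3, cost 28≤55).
Opt5: dominated by Opt3 (corrosion resistance 7≥6, cost 28≤31).
Opt6: dominated by Opt3 (corrosion resistance 7≥3, cost 28≤53).
Opt7: dominated by Opt10 (corrosion resistance 9≥8, cost 18≤30).
Opt8: dominated by Opt2 (corrosion resistance 10≥10, cost 66≤70).
Opt9: not dominated (best cost).
Opt10: not dominated.
Opt11: dominated by Opt9 (corrosion resistance 7≥1, cost 10≤15).

Opt2, Opt9, Opt10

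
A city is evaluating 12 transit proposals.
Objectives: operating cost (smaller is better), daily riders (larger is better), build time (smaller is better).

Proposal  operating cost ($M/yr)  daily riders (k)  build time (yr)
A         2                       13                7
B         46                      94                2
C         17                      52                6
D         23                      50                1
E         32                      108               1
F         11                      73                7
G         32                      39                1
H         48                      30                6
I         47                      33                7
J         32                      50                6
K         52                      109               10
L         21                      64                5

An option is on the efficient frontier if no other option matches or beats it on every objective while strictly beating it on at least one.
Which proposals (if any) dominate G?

D, E

D: operating cost 23≤32, daily riders 50≥39, build time 1≤1 — dominates G.
E: operating cost 32≤32, daily riders 108≥39, build time 1≤1 — dominates G.
Others (A, B, C, F, H, I, J, K, L) are each worse than G on at least one objective.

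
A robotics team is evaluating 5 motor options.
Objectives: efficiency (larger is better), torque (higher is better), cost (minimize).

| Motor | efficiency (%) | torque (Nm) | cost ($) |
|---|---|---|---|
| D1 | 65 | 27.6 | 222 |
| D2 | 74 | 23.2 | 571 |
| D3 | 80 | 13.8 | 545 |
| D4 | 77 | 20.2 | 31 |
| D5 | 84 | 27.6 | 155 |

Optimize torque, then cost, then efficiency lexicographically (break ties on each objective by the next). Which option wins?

D5

First maximize torque: best is 27.6, kept {D1, D5}.
Then minimize cost: best is 155, kept {D5}.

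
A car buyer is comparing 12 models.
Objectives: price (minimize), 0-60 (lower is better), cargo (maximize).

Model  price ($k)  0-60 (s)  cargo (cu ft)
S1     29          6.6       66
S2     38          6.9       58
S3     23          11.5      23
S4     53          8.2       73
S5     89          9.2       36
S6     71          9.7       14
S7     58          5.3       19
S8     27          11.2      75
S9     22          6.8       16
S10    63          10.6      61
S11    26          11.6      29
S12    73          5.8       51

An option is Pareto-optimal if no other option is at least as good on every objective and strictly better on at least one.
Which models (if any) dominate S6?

S1, S2, S4, S7, S9

S1: price 29≤71, 0-60 6.6≤9.7, cargo 66≥14 — dominates S6.
S2: price 38≤71, 0-60 6.9≤9.7, cargo 58≥14 — dominates S6.
S4: price 53≤71, 0-60 8.2≤9.7, cargo 73≥14 — dominates S6.
S7: price 58≤71, 0-60 5.3≤9.7, cargo 19≥14 — dominates S6.
S9: price 22≤71, 0-60 6.8≤9.7, cargo 16≥14 — dominates S6.
Others (S3, S5, S8, S10, S11, S12) are each worse than S6 on at least one objective.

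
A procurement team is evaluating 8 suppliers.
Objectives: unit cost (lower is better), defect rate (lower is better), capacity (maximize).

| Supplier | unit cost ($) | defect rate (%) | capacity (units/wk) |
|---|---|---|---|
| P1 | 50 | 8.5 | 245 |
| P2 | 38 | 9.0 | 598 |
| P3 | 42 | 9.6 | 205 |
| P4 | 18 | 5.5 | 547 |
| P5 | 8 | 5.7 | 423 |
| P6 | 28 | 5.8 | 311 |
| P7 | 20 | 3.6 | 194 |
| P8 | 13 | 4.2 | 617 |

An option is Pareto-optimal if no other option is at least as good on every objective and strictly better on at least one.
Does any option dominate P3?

P2 vs P3: unit cost 38≤42, defect rate 9.0≤9.6, capacity 598≥205 — P2 is at least as good on every objective and strictly better on at least one, so P2 dominates P3.

Yes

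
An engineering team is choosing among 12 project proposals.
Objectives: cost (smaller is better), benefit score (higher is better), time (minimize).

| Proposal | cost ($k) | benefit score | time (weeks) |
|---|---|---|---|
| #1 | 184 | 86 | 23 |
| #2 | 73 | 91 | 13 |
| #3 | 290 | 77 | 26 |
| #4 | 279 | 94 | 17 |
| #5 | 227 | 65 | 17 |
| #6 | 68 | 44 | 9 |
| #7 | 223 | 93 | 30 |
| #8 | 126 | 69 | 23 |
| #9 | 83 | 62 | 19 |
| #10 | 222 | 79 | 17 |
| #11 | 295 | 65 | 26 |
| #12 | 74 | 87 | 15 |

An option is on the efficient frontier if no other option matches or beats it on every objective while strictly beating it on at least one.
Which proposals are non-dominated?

#2, #4, #6, #7

#1: dominated by #2 (cost 73≤184, benefit score 91≥86, time 13≤23).
#2: not dominated.
#3: dominated by #1 (cost 184≤290, benefit score 86≥77, time 23≤26).
#4: not dominated (best benefit score).
#5: dominated by #2 (cost 73≤227, benefit score 91≥65, time 13≤17).
#6: not dominated (best cost).
#7: not dominated.
#8: dominated by #2 (cost 73≤126, benefit score 91≥69, time 13≤23).
#9: dominated by #2 (cost 73≤83, benefit score 91≥62, time 13≤19).
#10: dominated by #2 (cost 73≤222, benefit score 91≥79, time 13≤17).
#11: dominated by #1 (cost 184≤295, benefit score 86≥65, time 23≤26).
#12: dominated by #2 (cost 73≤74, benefit score 91≥87, time 13≤15).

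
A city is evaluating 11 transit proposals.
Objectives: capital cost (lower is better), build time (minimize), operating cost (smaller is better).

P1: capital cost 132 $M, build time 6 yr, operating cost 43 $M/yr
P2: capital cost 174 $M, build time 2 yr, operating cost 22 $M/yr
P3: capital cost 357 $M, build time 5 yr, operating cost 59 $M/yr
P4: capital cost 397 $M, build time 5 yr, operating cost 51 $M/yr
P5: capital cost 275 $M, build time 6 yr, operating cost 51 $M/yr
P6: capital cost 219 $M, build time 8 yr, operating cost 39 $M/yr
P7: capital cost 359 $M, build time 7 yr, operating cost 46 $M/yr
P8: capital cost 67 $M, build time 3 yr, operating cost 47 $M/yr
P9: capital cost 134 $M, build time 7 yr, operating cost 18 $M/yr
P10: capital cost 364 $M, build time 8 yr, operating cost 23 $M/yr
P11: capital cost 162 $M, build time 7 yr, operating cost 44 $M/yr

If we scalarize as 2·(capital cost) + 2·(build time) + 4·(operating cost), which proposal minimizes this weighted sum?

P8

P1: 2·132 + 2·6 + 4·43 = 448
P2: 2·174 + 2·2 + 4·22 = 440
P3: 2·357 + 2·5 + 4·59 = 960
P4: 2·397 + 2·5 + 4·51 = 1008
P5: 2·275 + 2·6 + 4·51 = 766
P6: 2·219 + 2·8 + 4·39 = 610
P7: 2·359 + 2·7 + 4·46 = 916
P8: 2·67 + 2·3 + 4·47 = 328
P9: 2·134 + 2·7 + 4·18 = 354
P10: 2·364 + 2·8 + 4·23 = 836
P11: 2·162 + 2·7 + 4·44 = 514
Lowest: P8 at 328.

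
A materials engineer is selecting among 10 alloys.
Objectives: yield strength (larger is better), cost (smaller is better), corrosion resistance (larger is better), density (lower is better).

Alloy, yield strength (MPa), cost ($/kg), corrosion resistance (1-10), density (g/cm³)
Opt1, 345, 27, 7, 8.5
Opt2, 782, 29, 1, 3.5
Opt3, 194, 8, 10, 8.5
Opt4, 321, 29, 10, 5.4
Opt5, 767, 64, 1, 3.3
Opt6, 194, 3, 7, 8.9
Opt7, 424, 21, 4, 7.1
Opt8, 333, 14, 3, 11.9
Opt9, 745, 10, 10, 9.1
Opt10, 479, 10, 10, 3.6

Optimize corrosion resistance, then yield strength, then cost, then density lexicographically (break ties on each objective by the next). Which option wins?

First maximize corrosion resistance: best is 10, kept {Opt3, Opt4, Opt9, Opt10}.
Then maximize yield strength: best is 745, kept {Opt9}.

Opt9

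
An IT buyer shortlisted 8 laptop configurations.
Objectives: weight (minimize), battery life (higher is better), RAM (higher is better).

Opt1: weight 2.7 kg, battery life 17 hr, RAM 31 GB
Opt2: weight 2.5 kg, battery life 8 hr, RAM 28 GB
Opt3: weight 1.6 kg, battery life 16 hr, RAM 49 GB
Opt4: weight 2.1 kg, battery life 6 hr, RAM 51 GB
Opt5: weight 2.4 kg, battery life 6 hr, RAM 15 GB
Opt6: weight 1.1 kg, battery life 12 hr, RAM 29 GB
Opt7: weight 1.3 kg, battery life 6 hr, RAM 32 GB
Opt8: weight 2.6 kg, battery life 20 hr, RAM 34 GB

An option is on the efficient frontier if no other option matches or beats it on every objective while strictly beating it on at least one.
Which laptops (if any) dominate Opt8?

none

Opt1: worse on weight (2.7 vs 2.6).
Opt2: worse on battery life (8 vs 20).
Opt3: worse on battery life (16 vs 20).
Opt4: worse on battery life (6 vs 20).
Opt5: worse on battery life (6 vs 20).
Opt6: worse on battery life (12 vs 20).
Opt7: worse on battery life (6 vs 20).
No option dominates Opt8.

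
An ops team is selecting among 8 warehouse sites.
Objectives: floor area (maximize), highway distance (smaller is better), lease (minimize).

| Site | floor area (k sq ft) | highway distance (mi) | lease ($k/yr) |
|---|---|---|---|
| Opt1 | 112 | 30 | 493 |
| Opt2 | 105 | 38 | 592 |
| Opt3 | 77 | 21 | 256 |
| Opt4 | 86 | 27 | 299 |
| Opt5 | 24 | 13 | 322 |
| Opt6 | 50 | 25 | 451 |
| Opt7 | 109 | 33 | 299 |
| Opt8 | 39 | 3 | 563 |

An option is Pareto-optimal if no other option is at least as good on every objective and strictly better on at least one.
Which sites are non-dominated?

Opt1, Opt3, Opt4, Opt5, Opt7, Opt8

Opt1: not dominated (best floor area).
Opt2: dominated by Opt1 (floor area 112≥105, highway distance 30≤38, lease 493≤592).
Opt3: not dominated (best lease).
Opt4: not dominated.
Opt5: not dominated.
Opt6: dominated by Opt3 (floor area 77≥50, highway distance 21≤25, lease 256≤451).
Opt7: not dominated.
Opt8: not dominated (best highway distance).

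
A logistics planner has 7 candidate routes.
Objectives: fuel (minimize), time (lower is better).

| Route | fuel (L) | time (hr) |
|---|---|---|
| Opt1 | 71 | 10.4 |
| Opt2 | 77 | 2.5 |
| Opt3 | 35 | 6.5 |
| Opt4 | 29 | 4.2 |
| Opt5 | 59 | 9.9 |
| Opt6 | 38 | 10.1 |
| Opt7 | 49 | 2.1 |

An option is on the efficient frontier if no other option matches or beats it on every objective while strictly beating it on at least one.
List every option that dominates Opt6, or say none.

Opt3: fuel 35≤38, time 6.5≤10.1 — dominates Opt6.
Opt4: fuel 29≤38, time 4.2≤10.1 — dominates Opt6.
Others (Opt1, Opt2, Opt5, Opt7) are each worse than Opt6 on at least one objective.

Opt3, Opt4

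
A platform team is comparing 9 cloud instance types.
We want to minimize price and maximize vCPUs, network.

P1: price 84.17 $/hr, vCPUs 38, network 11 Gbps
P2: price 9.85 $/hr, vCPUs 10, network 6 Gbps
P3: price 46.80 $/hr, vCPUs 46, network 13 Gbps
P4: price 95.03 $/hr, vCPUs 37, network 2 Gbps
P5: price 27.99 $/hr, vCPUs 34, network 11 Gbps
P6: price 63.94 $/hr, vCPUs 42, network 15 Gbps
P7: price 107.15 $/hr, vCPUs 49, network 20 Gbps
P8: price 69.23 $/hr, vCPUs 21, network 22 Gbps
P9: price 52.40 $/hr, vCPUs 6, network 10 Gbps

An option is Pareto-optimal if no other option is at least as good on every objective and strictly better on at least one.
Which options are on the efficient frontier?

P1: dominated by P3 (price 46.80≤84.17, vCPUs 46≥38, network 13≥11).
P2: not dominated (best price).
P3: not dominated.
P4: dominated by P1 (price 84.17≤95.03, vCPUs 38≥37, network 11≥2).
P5: not dominated.
P6: not dominated.
P7: not dominated (best vCPUs).
P8: not dominated (best network).
P9: dominated by P3 (price 46.80≤52.40, vCPUs 46≥6, network 13≥10).

P2, P3, P5, P6, P7, P8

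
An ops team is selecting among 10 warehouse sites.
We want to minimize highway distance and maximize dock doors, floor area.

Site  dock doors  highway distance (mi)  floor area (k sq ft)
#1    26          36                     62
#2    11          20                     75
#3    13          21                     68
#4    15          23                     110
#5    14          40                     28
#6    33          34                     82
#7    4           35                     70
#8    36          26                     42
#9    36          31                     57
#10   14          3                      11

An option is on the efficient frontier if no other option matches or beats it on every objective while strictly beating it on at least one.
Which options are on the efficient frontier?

#1: dominated by #6 (dock doors 33≥26, highway distance 34≤36, floor area 82≥62).
#2: not dominated.
#3: not dominated.
#4: not dominated (best floor area).
#5: dominated by #1 (dock doors 26≥14, highway distance 36≤40, floor area 62≥28).
#6: not dominated.
#7: dominated by #2 (dock doors 11≥4, highway distance 20≤35, floor area 75≥70).
#8: not dominated.
#9: not dominated.
#10: not dominated (best highway distance).

#2, #3, #4, #6, #8, #9, #10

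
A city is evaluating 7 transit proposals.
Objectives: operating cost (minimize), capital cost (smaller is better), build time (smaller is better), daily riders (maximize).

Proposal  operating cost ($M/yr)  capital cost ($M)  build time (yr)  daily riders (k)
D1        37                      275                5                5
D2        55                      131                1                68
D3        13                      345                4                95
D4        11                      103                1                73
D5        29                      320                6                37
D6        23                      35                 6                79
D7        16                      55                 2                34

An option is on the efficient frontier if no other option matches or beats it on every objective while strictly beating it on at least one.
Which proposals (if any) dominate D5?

D4, D6

D4: operating cost 11≤29, capital cost 103≤320, build time 1≤6, daily riders 73≥37 — dominates D5.
D6: operating cost 23≤29, capital cost 35≤320, build time 6≤6, daily riders 79≥37 — dominates D5.
Others (D1, D2, D3, D7) are each worse than D5 on at least one objective.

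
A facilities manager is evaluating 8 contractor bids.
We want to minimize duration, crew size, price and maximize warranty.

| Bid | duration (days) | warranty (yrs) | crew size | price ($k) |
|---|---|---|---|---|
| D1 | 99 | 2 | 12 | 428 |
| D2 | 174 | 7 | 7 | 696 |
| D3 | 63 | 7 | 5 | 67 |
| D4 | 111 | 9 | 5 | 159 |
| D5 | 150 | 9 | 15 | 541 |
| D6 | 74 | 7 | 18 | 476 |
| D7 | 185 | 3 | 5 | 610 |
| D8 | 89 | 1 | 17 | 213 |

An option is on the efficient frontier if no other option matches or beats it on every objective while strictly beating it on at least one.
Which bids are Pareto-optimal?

D1: dominated by D3 (duration 63≤99, warranty 7≥2, crew size 5≤12, price 67≤428).
D2: dominated by D3 (duration 63≤174, warranty 7≥7, crew size 5≤7, price 67≤696).
D3: not dominated (best duration).
D4: not dominated.
D5: dominated by D4 (duration 111≤150, warranty 9≥9, crew size 5≤15, price 159≤541).
D6: dominated by D3 (duration 63≤74, warranty 7≥7, crew size 5≤18, price 67≤476).
D7: dominated by D3 (duration 63≤185, warranty 7≥3, crew size 5≤5, price 67≤610).
D8: dominated by D3 (duration 63≤89, warranty 7≥1, crew size 5≤17, price 67≤213).

D3, D4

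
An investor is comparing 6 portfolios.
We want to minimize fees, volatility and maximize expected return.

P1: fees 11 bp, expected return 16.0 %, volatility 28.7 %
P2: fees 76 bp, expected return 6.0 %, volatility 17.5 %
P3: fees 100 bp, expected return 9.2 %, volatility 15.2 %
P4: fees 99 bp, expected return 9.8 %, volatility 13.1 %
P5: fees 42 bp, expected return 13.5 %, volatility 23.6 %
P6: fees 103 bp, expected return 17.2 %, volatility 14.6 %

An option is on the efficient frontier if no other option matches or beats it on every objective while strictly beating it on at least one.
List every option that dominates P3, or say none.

P4

P4: fees 99≤100, expected return 9.8≥9.2, volatility 13.1≤15.2 — dominates P3.
Others (P1, P2, P5, P6) are each worse than P3 on at least one objective.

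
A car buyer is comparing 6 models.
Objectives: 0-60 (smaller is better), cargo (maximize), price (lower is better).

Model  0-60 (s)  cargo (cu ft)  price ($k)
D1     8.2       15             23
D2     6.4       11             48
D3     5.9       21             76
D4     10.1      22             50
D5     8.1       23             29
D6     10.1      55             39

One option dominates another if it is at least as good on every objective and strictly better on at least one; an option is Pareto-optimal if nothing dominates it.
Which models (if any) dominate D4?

D5, D6

D5: 0-60 8.1≤10.1, cargo 23≥22, price 29≤50 — dominates D4.
D6: 0-60 10.1≤10.1, cargo 55≥22, price 39≤50 — dominates D4.
Others (D1, D2, D3) are each worse than D4 on at least one objective.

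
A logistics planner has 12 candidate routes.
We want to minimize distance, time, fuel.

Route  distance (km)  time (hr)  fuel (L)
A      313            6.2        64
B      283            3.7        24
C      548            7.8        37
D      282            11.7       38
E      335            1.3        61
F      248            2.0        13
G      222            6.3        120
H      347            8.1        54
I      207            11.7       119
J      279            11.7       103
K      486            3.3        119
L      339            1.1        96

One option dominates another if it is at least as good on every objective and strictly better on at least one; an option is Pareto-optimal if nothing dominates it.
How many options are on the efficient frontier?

5

A: dominated by B (distance 283≤313, time 3.7≤6.2, fuel 24≤64).
B: dominated by F (distance 248≤283, time 2.0≤3.7, fuel 13≤24).
C: dominated by B (distance 283≤548, time 3.7≤7.8, fuel 24≤37).
D: dominated by F (distance 248≤282, time 2.0≤11.7, fuel 13≤38).
E: not dominated.
F: not dominated (best fuel).
G: not dominated.
H: dominated by B (distance 283≤347, time 3.7≤8.1, fuel 24≤54).
I: not dominated (best distance).
J: dominated by F (distance 248≤279, time 2.0≤11.7, fuel 13≤103).
K: dominated by E (distance 335≤486, time 1.3≤3.3, fuel 61≤119).
L: not dominated (best time).
Pareto-optimal: E, F, G, I, L → 5.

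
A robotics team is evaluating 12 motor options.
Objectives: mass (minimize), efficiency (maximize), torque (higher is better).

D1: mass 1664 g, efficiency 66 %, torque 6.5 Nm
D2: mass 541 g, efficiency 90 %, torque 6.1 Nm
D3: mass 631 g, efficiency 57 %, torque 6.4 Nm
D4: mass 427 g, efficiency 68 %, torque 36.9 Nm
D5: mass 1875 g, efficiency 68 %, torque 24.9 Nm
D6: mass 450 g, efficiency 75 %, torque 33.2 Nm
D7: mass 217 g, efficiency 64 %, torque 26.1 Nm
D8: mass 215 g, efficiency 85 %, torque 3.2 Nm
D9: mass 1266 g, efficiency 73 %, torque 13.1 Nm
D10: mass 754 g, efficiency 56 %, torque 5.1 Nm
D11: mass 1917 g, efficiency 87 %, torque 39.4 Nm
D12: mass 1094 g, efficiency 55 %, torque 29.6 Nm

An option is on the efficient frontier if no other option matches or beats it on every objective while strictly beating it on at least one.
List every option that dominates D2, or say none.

D1: worse on mass (1664 vs 541).
D3: worse on mass (631 vs 541).
D4: worse on efficiency (68 vs 90).
D5: worse on mass (1875 vs 541).
D6: worse on efficiency (75 vs 90).
D7: worse on efficiency (64 vs 90).
D8: worse on efficiency (85 vs 90).
D9: worse on mass (1266 vs 541).
D10: worse on mass (754 vs 541).
D11: worse on mass (1917 vs 541).
D12: worse on mass (1094 vs 541).
No option dominates D2.

none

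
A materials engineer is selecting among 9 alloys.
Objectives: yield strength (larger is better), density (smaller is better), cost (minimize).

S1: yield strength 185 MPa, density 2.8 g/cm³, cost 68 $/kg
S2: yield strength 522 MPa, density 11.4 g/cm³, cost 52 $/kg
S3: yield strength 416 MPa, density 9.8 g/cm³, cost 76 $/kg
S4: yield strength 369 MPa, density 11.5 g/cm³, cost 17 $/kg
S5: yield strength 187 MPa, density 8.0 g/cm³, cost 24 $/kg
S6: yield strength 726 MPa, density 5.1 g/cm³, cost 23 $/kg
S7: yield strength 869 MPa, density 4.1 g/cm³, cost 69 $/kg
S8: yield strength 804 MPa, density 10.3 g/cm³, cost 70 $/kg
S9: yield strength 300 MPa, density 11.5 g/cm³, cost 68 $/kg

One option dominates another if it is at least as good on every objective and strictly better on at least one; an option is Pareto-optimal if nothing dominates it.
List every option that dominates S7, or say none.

none

S1: worse on yield strength (185 vs 869).
S2: worse on yield strength (522 vs 869).
S3: worse on yield strength (416 vs 869).
S4: worse on yield strength (369 vs 869).
S5: worse on yield strength (187 vs 869).
S6: worse on yield strength (726 vs 869).
S8: worse on yield strength (804 vs 869).
S9: worse on yield strength (300 vs 869).
No option dominates S7.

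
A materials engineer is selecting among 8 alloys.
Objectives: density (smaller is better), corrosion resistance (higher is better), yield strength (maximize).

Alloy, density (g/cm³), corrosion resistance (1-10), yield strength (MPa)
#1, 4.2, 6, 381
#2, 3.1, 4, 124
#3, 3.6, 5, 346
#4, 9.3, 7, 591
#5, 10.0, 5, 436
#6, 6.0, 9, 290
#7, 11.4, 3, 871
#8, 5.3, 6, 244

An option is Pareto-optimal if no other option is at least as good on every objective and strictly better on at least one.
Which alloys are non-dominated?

#1: not dominated.
#2: not dominated (best density).
#3: not dominated.
#4: not dominated.
#5: dominated by #4 (density 9.3≤10.0, corrosion resistance 7≥5, yield strength 591≥436).
#6: not dominated (best corrosion resistance).
#7: not dominated (best yield strength).
#8: dominated by #1 (density 4.2≤5.3, corrosion resistance 6≥6, yield strength 381≥244).

#1, #2, #3, #4, #6, #7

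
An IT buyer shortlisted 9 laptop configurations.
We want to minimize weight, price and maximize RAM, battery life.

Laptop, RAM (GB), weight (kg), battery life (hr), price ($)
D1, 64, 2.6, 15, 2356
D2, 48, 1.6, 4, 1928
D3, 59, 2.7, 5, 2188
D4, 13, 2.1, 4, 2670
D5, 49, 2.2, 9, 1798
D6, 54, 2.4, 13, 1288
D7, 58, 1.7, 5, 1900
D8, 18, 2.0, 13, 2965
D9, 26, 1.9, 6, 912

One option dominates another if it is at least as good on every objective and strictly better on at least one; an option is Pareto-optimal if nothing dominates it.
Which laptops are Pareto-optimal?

D1, D2, D3, D5, D6, D7, D8, D9

D1: not dominated (best RAM).
D2: not dominated (best weight).
D3: not dominated.
D4: dominated by D2 (RAM 48≥13, weight 1.6≤2.1, battery life 4≥4, price 1928≤2670).
D5: not dominated.
D6: not dominated.
D7: not dominated.
D8: not dominated.
D9: not dominated (best price).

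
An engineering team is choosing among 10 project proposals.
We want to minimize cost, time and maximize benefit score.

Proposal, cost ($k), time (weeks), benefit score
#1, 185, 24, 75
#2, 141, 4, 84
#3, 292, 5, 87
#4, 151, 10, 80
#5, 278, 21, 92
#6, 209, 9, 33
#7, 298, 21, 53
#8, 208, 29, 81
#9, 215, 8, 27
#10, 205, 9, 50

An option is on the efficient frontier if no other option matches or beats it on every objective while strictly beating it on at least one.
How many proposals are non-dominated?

#1: dominated by #2 (cost 141≤185, time 4≤24, benefit score 84≥75).
#2: not dominated (best cost).
#3: not dominated.
#4: dominated by #2 (cost 141≤151, time 4≤10, benefit score 84≥80).
#5: not dominated (best benefit score).
#6: dominated by #2 (cost 141≤209, time 4≤9, benefit score 84≥33).
#7: dominated by #2 (cost 141≤298, time 4≤21, benefit score 84≥53).
#8: dominated by #2 (cost 141≤208, time 4≤29, benefit score 84≥81).
#9: dominated by #2 (cost 141≤215, time 4≤8, benefit score 84≥27).
#10: dominated by #2 (cost 141≤205, time 4≤9, benefit score 84≥50).
Pareto-optimal: #2, #3, #5 → 3.

3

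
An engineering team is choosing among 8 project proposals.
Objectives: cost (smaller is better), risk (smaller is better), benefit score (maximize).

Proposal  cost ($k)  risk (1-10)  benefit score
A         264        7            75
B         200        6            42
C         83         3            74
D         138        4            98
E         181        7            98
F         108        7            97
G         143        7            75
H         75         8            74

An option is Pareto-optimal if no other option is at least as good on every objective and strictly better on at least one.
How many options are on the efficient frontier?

A: dominated by D (cost 138≤264, risk 4≤7, benefit score 98≥75).
B: dominated by C (cost 83≤200, risk 3≤6, benefit score 74≥42).
C: not dominated (best risk).
D: not dominated.
E: dominated by D (cost 138≤181, risk 4≤7, benefit score 98≥98).
F: not dominated.
G: dominated by D (cost 138≤143, risk 4≤7, benefit score 98≥75).
H: not dominated (best cost).
Pareto-optimal: C, D, F, H → 4.

4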